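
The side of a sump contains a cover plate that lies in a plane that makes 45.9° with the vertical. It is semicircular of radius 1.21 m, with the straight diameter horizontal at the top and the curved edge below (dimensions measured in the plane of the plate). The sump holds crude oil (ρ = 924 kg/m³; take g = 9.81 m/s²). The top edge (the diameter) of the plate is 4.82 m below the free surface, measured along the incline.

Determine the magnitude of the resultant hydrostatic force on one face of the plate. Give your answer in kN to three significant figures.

γ = ρg = 924 × 9.81 / 1000 = 9.06444 kN/m³.
The plate makes 45.9° with the vertical, i.e. θ = 90° − 45.9° = 44.1° to the horizontal. Measuring y along the incline from the free-surface line, vertical depth h = y·sinθ with sinθ = 0.695913.
The centroid of a semicircle lies 4r/(3π) = 0.51354 m from the diameter, here below the top edge, so y_c = 4.82 + 0.51354 = 5.33354 m and h_c = 5.33354 × 0.695913 = 3.71168 m.
A = πr²/2 = π × 1.21²/2 = 2.2998 m².
Resultant F = γ·h_c·A = 9.06444 × 3.71168 × 2.2998 = 77.3752 kN.

F ≈ 77.4 kN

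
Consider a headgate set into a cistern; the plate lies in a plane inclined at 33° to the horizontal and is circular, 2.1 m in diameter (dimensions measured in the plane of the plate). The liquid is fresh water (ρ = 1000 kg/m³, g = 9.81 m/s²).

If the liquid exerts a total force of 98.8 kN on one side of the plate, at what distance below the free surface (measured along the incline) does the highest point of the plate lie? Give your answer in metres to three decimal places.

γ = ρg = 1000 × 9.81 = 9810 N/m³ = 9.81 kN/m³.
A = π(1.05)² = 3.46361 m².
From F = γ·h_c·A, the centroid depth is h_c = 98.8/(9.81 × 3.46361) = 2.90776 m.
Let θ = 33° be the plate's angle to the horizontal; measure y along the incline from where the plane meets the free surface. Vertical depth h = y·sinθ with sinθ = 0.544639.
Along the incline, y_c = h_c/sinθ = 2.90776/0.544639 = 5.33888 m.
The centroid is at the centre, 1.05 m below the top of the plate, so the highest point sits at y_top = 5.33888 − 1.05 = 4.28888 m along the incline.

y_top ≈ 4.289 m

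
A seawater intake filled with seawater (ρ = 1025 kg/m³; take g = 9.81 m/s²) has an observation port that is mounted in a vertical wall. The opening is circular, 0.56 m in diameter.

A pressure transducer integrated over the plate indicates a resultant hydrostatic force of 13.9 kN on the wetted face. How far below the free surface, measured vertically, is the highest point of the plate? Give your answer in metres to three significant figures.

γ = ρg = 1025 × 9.81 / 1000 = 10.05525 kN/m³.
A = π(0.28)² = 0.246301 m².
From F = γ·h_c·A, the centroid depth is h_c = 13.9/(10.05525 × 0.246301) = 5.61249 m.
The centroid is at the centre, 0.28 m below the top of the plate, so the highest point sits at h_top = 5.61249 − 0.28 = 5.33249 m below the surface.

d_top ≈ 5.33 m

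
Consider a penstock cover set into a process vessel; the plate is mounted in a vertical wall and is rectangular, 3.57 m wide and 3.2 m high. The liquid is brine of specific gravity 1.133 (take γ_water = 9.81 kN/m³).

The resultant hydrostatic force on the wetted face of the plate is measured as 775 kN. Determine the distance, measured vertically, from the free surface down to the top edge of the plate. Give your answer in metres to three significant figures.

γ = 1.133 × 9.81 = 11.11473 kN/m³.
A = 3.57 × 3.2 = 11.424 m².
From F = γ·h_c·A, the centroid depth is h_c = 775/(11.11473 × 11.424) = 6.10358 m.
The centroid lies 3.2/2 = 1.6 m below the top edge, so the top edge sits at h_top = 6.10358 − 1.6 = 4.50358 m below the surface.

d_top ≈ 4.50 m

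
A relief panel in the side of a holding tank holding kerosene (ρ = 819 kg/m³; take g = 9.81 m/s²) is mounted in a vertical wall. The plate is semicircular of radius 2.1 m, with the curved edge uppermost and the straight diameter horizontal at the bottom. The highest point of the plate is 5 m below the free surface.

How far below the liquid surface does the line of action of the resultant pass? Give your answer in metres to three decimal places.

γ = ρg = 819 × 9.81 / 1000 = 8.03439 kN/m³.
The centroid lies 4r/(3π) = 0.891268 m above the diameter, so r − 4r/(3π) = 2.1 − 0.891268 = 1.20873 m below the topmost point, so the centroid depth is h_c = 5 + 1.20873 = 6.20873 m.
A = πr²/2 = π × 2.1²/2 = 6.92721 m².
Resultant F = γ·h_c·A = 8.03439 × 6.20873 × 6.92721 = 345.552 kN.
I_c = (π/8 − 8/(9π))·r⁴ = 0.109757 × 2.1⁴ = 2.13457 m⁴.
Centre of pressure: y_p = y_c + I_c/(y_c·A) = 6.20873 + 2.13457/(6.20873 × 6.92721) = 6.20873 + 0.0496306 = 6.25836 m along the plane.

h_p = 6.258 m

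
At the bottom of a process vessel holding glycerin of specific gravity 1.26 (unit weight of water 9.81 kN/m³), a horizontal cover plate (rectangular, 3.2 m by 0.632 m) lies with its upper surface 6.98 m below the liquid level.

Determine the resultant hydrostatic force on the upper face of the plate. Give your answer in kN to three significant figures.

F ≈ 174 kN

γ = 1.26 × 9.81 = 12.3606 kN/m³.
The plate is horizontal, so pressure is uniform at p = γ·h = 12.3606 × 6.98 = 86.277 kN/m².
A = 3.2 × 0.632 = 2.0224 m².
F = p·A = 86.277 × 2.0224 = 174.487 kN.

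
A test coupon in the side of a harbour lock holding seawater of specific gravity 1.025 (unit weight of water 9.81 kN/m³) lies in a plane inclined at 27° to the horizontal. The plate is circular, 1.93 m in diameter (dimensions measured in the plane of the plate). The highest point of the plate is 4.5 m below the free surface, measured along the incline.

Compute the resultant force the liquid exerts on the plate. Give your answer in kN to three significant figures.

F ≈ 73.0 kN

γ = 1.025 × 9.81 = 10.05525 kN/m³.
Let θ = 27° be the plate's angle to the horizontal; measure y along the incline from where the plane meets the free surface. Vertical depth h = y·sinθ with sinθ = 0.453990.
The centroid is at the centre, 0.965 m below the top of the plate, so y_c = 4.5 + 0.965 = 5.465 m and h_c = 5.465 × 0.453990 = 2.48106 m.
A = π(0.965)² = 2.92553 m².
Resultant F = γ·h_c·A = 10.05525 × 2.48106 × 2.92553 = 72.9852 kN.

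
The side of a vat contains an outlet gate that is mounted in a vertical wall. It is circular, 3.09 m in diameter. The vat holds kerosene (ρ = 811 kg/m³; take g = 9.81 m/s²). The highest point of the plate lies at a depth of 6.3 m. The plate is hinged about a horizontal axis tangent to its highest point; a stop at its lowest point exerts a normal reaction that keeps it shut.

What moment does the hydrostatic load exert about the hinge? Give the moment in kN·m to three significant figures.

γ = ρg = 811 × 9.81 / 1000 = 7.95591 kN/m³.
The centroid is at the centre, 1.545 m below the top of the plate, so the centroid depth is h_c = 6.3 + 1.545 = 7.845 m.
A = π(1.545)² = 7.49906 m².
Resultant F = γ·h_c·A = 7.95591 × 7.845 × 7.49906 = 468.047 kN.
I_c = πr⁴/4 = π × 1.545⁴/4 = 4.47511 m⁴.
Centre of pressure: y_p = y_c + I_c/(y_c·A) = 7.845 + 4.47511/(7.845 × 7.49906) = 7.845 + 0.0760683 = 7.92107 m along the plane.
The resultant acts 1.545 + 0.0760683 = 1.62107 m (along the plate) below the hinge at the top edge, so the moment about the hinge is M = F × 1.62107 = 468.047 × 1.62107 = 758.737 kN·m.

M ≈ 759 kN·m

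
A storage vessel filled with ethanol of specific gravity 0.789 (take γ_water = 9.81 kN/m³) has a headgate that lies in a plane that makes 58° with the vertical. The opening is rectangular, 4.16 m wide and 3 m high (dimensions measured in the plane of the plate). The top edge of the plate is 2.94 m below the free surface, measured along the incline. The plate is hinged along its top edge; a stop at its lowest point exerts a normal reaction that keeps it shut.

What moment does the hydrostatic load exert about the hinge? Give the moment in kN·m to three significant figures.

γ = 0.789 × 9.81 = 7.74009 kN/m³.
The plate makes 58° with the vertical, i.e. θ = 90° − 58° = 32° to the horizontal. Measuring y along the incline from the free-surface line, vertical depth h = y·sinθ with sinθ = 0.529919.
The centroid lies 3/2 = 1.5 m below the top edge, so y_c = 2.94 + 1.5 = 4.44 m and h_c = 4.44 × 0.529919 = 2.35284 m.
A = 4.16 × 3 = 12.48 m².
Resultant F = γ·h_c·A = 7.74009 × 2.35284 × 12.48 = 227.276 kN.
I_c = b·h³/12 = 4.16 × 3³/12 = 9.36 m⁴.
Centre of pressure: y_p = y_c + I_c/(y_c·A) = 4.44 + 9.36/(4.44 × 12.48) = 4.44 + 0.168919 = 4.60892 m along the plane.
The resultant acts 1.5 + 0.168919 = 1.66892 m (along the plate) below the hinge at the top edge, so the moment about the hinge is M = F × 1.66892 = 227.276 × 1.66892 = 379.305 kN·m.

M ≈ 379 kN·m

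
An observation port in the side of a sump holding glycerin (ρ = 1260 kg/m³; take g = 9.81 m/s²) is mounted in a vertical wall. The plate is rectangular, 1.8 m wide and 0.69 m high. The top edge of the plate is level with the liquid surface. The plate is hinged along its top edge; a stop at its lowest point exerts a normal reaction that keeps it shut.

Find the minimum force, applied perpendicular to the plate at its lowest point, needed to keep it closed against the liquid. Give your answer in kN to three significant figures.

γ = ρg = 1260 × 9.81 / 1000 = 12.3606 kN/m³.
The centroid lies 0.69/2 = 0.345 m below the top edge, so the centroid depth is h_c = 0.345 m.
A = 1.8 × 0.69 = 1.242 m².
Resultant F = γ·h_c·A = 12.3606 × 0.345 × 1.242 = 5.29639 kN.
I_c = b·h³/12 = 1.8 × 0.69³/12 = 0.0492763 m⁴.
Centre of pressure: y_p = y_c + I_c/(y_c·A) = 0.345 + 0.0492763/(0.345 × 1.242) = 0.345 + 0.115 = 0.46 m along the plane.
The resultant acts 0.345 + 0.115 = 0.46 m (along the plate) below the hinge at the top edge, so the moment about the hinge is M = F × 0.46 = 5.29639 × 0.46 = 2.43634 kN·m.
A normal force at the bottom, 0.69 m from the hinge, must supply this moment: P = 2.43634/0.69 = 3.53093 kN.

P ≈ 3.53 kN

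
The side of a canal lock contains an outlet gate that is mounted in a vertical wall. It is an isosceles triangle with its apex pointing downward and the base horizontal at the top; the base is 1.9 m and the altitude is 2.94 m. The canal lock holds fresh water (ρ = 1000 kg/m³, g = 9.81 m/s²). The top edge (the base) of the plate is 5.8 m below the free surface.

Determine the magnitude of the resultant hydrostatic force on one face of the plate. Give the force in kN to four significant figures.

F ≈ 185.8 kN

γ = ρg = 1000 × 9.81 = 9810 N/m³ = 9.81 kN/m³.
With the apex down, the centroid sits h/3 = 2.94/3 = 0.98 m below the base (the top edge), so the centroid depth is h_c = 5.8 + 0.98 = 6.78 m.
A = ½ × 1.9 × 2.94 = 2.793 m².
Resultant F = γ·h_c·A = 9.81 × 6.78 × 2.793 = 185.767 kN.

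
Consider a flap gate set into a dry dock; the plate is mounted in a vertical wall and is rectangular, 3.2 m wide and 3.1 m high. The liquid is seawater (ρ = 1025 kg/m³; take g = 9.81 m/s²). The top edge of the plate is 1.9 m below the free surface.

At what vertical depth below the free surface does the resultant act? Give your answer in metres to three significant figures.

h_p = 3.68 m

γ = ρg = 1025 × 9.81 / 1000 = 10.05525 kN/m³.
The centroid lies 3.1/2 = 1.55 m below the top edge, so the centroid depth is h_c = 1.9 + 1.55 = 3.45 m.
A = 3.2 × 3.1 = 9.92 m².
Resultant F = γ·h_c·A = 10.05525 × 3.45 × 9.92 = 344.131 kN.
I_c = b·h³/12 = 3.2 × 3.1³/12 = 7.94427 m⁴.
Centre of pressure: y_p = y_c + I_c/(y_c·A) = 3.45 + 7.94427/(3.45 × 9.92) = 3.45 + 0.232126 = 3.68213 m along the plane.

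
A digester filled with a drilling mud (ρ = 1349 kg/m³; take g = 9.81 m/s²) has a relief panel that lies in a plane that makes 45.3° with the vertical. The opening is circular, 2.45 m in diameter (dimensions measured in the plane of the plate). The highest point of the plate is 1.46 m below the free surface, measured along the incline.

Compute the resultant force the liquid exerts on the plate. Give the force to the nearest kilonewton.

F ≈ 118 kN

γ = ρg = 1349 × 9.81 / 1000 = 13.23369 kN/m³.
The plate makes 45.3° with the vertical, i.e. θ = 90° − 45.3° = 44.7° to the horizontal. Measuring y along the incline from the free-surface line, vertical depth h = y·sinθ with sinθ = 0.703395.
The centroid is at the centre, 1.225 m below the top of the plate, so y_c = 1.46 + 1.225 = 2.685 m and h_c = 2.685 × 0.703395 = 1.88862 m.
A = π(1.225)² = 4.71435 m².
Resultant F = γ·h_c·A = 13.23369 × 1.88862 × 4.71435 = 117.828 kN.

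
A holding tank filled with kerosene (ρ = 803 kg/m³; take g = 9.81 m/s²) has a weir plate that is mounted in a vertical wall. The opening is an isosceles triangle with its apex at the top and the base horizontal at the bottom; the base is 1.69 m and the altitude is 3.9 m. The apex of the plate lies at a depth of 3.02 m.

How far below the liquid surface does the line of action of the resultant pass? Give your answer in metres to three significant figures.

h_p = 5.77 m

γ = ρg = 803 × 9.81 / 1000 = 7.87743 kN/m³.
With the apex up, the centroid sits 2h/3 = 2 × 3.9/3 = 2.6 m below the apex, so the centroid depth is h_c = 3.02 + 2.6 = 5.62 m.
A = ½ × 1.69 × 3.9 = 3.2955 m².
Resultant F = γ·h_c·A = 7.87743 × 5.62 × 3.2955 = 145.896 kN.
I_c = b·h³/36 = 1.69 × 3.9³/36 = 2.7847 m⁴.
Centre of pressure: y_p = y_c + I_c/(y_c·A) = 5.62 + 2.7847/(5.62 × 3.2955) = 5.62 + 0.150356 = 5.77036 m along the plane.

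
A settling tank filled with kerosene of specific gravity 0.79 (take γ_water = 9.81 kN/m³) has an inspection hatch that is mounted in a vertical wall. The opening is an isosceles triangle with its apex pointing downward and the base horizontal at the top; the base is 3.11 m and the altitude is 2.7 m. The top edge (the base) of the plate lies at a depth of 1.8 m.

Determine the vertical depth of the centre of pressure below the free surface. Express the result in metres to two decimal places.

h_p = 2.85 m

γ = 0.79 × 9.81 = 7.7499 kN/m³.
With the apex down, the centroid sits h/3 = 2.7/3 = 0.9 m below the base (the top edge), so the centroid depth is h_c = 1.8 + 0.9 = 2.7 m.
A = ½ × 3.11 × 2.7 = 4.1985 m².
Resultant F = γ·h_c·A = 7.7499 × 2.7 × 4.1985 = 87.8525 kN.
I_c = b·h³/36 = 3.11 × 2.7³/36 = 1.70039 m⁴.
Centre of pressure: y_p = y_c + I_c/(y_c·A) = 2.7 + 1.70039/(2.7 × 4.1985) = 2.7 + 0.15 = 2.85 m along the plane.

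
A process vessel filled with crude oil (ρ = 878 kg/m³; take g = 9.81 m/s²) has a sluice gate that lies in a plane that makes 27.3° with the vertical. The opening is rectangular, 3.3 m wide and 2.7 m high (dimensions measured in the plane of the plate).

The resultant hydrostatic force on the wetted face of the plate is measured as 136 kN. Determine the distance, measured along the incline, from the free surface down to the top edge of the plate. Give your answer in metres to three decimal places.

γ = ρg = 878 × 9.81 / 1000 = 8.61318 kN/m³.
A = 3.3 × 2.7 = 8.91 m².
From F = γ·h_c·A, the centroid depth is h_c = 136/(8.61318 × 8.91) = 1.77214 m.
The plate makes 27.3° with the vertical, i.e. θ = 90° − 27.3° = 62.7° to the horizontal. Measuring y along the incline from the free-surface line, vertical depth h = y·sinθ with sinθ = 0.888617.
Along the incline, y_c = h_c/sinθ = 1.77214/0.888617 = 1.99427 m.
The centroid lies 2.7/2 = 1.35 m below the top edge, so the top edge sits at y_top = 1.99427 − 1.35 = 0.64427 m along the incline.

y_top ≈ 0.644 m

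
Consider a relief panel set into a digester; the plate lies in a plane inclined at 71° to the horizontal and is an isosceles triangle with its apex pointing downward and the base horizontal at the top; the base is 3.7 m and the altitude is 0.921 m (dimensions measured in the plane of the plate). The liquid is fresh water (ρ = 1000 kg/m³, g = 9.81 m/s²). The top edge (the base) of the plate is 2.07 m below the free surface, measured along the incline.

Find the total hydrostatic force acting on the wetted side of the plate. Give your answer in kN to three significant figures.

F ≈ 37.6 kN

γ = ρg = 1000 × 9.81 = 9810 N/m³ = 9.81 kN/m³.
Let θ = 71° be the plate's angle to the horizontal; measure y along the incline from where the plane meets the free surface. Vertical depth h = y·sinθ with sinθ = 0.945519.
With the apex down, the centroid sits h/3 = 0.921/3 = 0.307 m below the base (the top edge), so y_c = 2.07 + 0.307 = 2.377 m and h_c = 2.377 × 0.945519 = 2.2475 m.
A = ½ × 3.7 × 0.921 = 1.70385 m².
Resultant F = γ·h_c·A = 9.81 × 2.2475 × 1.70385 = 37.5664 kN.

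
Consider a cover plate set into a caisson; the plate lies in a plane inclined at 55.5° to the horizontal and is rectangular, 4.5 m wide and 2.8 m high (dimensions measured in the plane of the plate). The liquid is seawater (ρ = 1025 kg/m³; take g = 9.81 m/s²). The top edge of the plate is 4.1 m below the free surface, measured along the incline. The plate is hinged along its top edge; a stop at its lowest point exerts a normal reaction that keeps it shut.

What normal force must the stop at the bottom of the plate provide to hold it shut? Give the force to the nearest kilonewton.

γ = ρg = 1025 × 9.81 / 1000 = 10.05525 kN/m³.
Let θ = 55.5° be the plate's angle to the horizontal; measure y along the incline from where the plane meets the free surface. Vertical depth h = y·sinθ with sinθ = 0.824126.
The centroid lies 2.8/2 = 1.4 m below the top edge, so y_c = 4.1 + 1.4 = 5.5 m and h_c = 5.5 × 0.824126 = 4.53269 m.
A = 4.5 × 2.8 = 12.6 m².
Resultant F = γ·h_c·A = 10.05525 × 4.53269 × 12.6 = 574.274 kN.
I_c = b·h³/12 = 4.5 × 2.8³/12 = 8.232 m⁴.
Centre of pressure: y_p = y_c + I_c/(y_c·A) = 5.5 + 8.232/(5.5 × 12.6) = 5.5 + 0.118788 = 5.61879 m along the plane.
The resultant acts 1.4 + 0.118788 = 1.51879 m (along the plate) below the hinge at the top edge, so the moment about the hinge is M = F × 1.51879 = 574.274 × 1.51879 = 872.202 kN·m.
A normal force at the bottom, 2.8 m from the hinge, must supply this moment: P = 872.202/2.8 = 311.501 kN.

P ≈ 312 kN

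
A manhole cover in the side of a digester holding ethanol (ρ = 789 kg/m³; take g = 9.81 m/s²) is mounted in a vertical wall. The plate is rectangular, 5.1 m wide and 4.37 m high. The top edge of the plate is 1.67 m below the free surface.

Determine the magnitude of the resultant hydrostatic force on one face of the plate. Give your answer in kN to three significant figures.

γ = ρg = 789 × 9.81 / 1000 = 7.74009 kN/m³.
The centroid lies 4.37/2 = 2.185 m below the top edge, so the centroid depth is h_c = 1.67 + 2.185 = 3.855 m.
A = 5.1 × 4.37 = 22.287 m².
Resultant F = γ·h_c·A = 7.74009 × 3.855 × 22.287 = 665.001 kN.

F ≈ 665 kN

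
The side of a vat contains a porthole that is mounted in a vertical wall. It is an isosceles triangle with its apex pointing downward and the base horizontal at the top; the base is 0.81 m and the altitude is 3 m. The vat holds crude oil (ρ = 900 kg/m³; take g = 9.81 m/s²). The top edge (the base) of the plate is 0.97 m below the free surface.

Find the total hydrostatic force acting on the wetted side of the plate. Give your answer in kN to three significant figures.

F ≈ 21.1 kN

γ = ρg = 900 × 9.81 / 1000 = 8.829 kN/m³.
With the apex down, the centroid sits h/3 = 3/3 = 1 m below the base (the top edge), so the centroid depth is h_c = 0.97 + 1 = 1.97 m.
A = ½ × 0.81 × 3 = 1.215 m².
Resultant F = γ·h_c·A = 8.829 × 1.97 × 1.215 = 21.1327 kN.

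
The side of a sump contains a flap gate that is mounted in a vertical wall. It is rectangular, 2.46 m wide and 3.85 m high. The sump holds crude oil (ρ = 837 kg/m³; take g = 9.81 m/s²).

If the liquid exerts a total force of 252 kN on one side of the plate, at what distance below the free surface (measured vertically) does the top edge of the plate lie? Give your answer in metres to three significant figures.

γ = ρg = 837 × 9.81 / 1000 = 8.21097 kN/m³.
A = 2.46 × 3.85 = 9.471 m².
From F = γ·h_c·A, the centroid depth is h_c = 252/(8.21097 × 9.471) = 3.24049 m.
The centroid lies 3.85/2 = 1.925 m below the top edge, so the top edge sits at h_top = 3.24049 − 1.925 = 1.31549 m below the surface.

d_top ≈ 1.32 m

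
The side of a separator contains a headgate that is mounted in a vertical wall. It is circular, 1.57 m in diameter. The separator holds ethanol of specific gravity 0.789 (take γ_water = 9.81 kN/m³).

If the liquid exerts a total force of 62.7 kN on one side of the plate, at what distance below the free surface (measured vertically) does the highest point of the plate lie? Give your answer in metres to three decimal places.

γ = 0.789 × 9.81 = 7.74009 kN/m³.
A = π(0.785)² = 1.93593 m².
From F = γ·h_c·A, the centroid depth is h_c = 62.7/(7.74009 × 1.93593) = 4.18439 m.
The centroid is at the centre, 0.785 m below the top of the plate, so the highest point sits at h_top = 4.18439 − 0.785 = 3.39939 m below the surface.

d_top ≈ 3.399 m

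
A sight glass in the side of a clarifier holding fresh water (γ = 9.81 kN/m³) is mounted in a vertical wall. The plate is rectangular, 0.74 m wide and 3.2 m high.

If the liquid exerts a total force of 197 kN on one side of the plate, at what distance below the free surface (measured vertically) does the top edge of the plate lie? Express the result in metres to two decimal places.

d_top ≈ 6.88 m

γ = 9.81 kN/m³.
A = 0.74 × 3.2 = 2.368 m².
From F = γ·h_c·A, the centroid depth is h_c = 197/(9.81 × 2.368) = 8.48038 m.
The centroid lies 3.2/2 = 1.6 m below the top edge, so the top edge sits at h_top = 8.48038 − 1.6 = 6.88038 m below the surface.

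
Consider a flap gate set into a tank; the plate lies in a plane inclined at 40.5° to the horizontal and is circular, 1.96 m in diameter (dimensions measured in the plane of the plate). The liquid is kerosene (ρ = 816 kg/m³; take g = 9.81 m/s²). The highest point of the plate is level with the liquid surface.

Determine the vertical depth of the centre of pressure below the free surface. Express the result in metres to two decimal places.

γ = ρg = 816 × 9.81 / 1000 = 8.00496 kN/m³.
Let θ = 40.5° be the plate's angle to the horizontal; measure y along the incline from where the plane meets the free surface. Vertical depth h = y·sinθ with sinθ = 0.649448.
The centroid is at the centre, 0.98 m below the top of the plate, so y_c = 0.98 m and h_c = 0.98 × 0.649448 = 0.636459 m.
A = π(0.98)² = 3.01719 m².
Resultant F = γ·h_c·A = 8.00496 × 0.636459 × 3.01719 = 15.3721 kN.
I_c = πr⁴/4 = π × 0.98⁴/4 = 0.724426 m⁴.
Centre of pressure: y_p = y_c + I_c/(y_c·A) = 0.98 + 0.724426/(0.98 × 3.01719) = 0.98 + 0.245 = 1.225 m along the plane.
Vertically, h_p = y_p·sinθ = 1.225 × 0.649448 = 0.795574 m.

h_p = 0.80 m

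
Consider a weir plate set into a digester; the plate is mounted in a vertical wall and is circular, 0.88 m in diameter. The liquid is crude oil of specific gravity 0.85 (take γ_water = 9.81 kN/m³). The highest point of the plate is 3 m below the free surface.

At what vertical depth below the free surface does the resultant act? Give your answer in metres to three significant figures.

h_p = 3.45 m

γ = 0.85 × 9.81 = 8.3385 kN/m³.
The centroid is at the centre, 0.44 m below the top of the plate, so the centroid depth is h_c = 3 + 0.44 = 3.44 m.
A = π(0.44)² = 0.608212 m².
Resultant F = γ·h_c·A = 8.3385 × 3.44 × 0.608212 = 17.4462 kN.
I_c = πr⁴/4 = π × 0.44⁴/4 = 0.0294375 m⁴.
Centre of pressure: y_p = y_c + I_c/(y_c·A) = 3.44 + 0.0294375/(3.44 × 0.608212) = 3.44 + 0.0140698 = 3.45407 m along the plane.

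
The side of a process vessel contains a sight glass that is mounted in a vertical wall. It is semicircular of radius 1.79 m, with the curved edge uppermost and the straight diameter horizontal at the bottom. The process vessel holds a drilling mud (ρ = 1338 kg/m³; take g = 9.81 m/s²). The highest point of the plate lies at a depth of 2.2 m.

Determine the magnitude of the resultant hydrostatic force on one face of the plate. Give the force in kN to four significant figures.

F ≈ 213.4 kN

γ = ρg = 1338 × 9.81 / 1000 = 13.12578 kN/m³.
The centroid lies 4r/(3π) = 0.7597 m above the diameter, so r − 4r/(3π) = 1.79 − 0.7597 = 1.0303 m below the topmost point, so the centroid depth is h_c = 2.2 + 1.0303 = 3.2303 m.
A = πr²/2 = π × 1.79²/2 = 5.03299 m².
Resultant F = γ·h_c·A = 13.12578 × 3.2303 × 5.03299 = 213.4 kN.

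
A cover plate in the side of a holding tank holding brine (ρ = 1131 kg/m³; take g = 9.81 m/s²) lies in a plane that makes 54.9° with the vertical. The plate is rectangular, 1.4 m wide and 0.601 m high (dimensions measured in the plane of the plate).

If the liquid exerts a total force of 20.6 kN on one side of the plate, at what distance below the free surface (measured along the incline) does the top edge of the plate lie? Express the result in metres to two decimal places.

y_top ≈ 3.54 m

γ = ρg = 1131 × 9.81 / 1000 = 11.09511 kN/m³.
A = 1.4 × 0.601 = 0.8414 m².
From F = γ·h_c·A, the centroid depth is h_c = 20.6/(11.09511 × 0.8414) = 2.20665 m.
The plate makes 54.9° with the vertical, i.e. θ = 90° − 54.9° = 35.1° to the horizontal. Measuring y along the incline from the free-surface line, vertical depth h = y·sinθ with sinθ = 0.575005.
Along the incline, y_c = h_c/sinθ = 2.20665/0.575005 = 3.83762 m.
The centroid lies 0.601/2 = 0.3005 m below the top edge, so the top edge sits at y_top = 3.83762 − 0.3005 = 3.53712 m along the incline.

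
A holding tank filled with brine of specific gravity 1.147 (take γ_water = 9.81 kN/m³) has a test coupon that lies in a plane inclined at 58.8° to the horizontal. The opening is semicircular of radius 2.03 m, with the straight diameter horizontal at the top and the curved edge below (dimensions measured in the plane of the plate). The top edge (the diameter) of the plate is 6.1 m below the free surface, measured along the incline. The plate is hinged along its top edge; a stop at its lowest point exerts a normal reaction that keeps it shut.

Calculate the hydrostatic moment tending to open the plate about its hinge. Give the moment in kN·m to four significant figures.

M ≈ 391.6 kN·m

γ = 1.147 × 9.81 = 11.25207 kN/m³.
Let θ = 58.8° be the plate's angle to the horizontal; measure y along the incline from where the plane meets the free surface. Vertical depth h = y·sinθ with sinθ = 0.855364.
The centroid of a semicircle lies 4r/(3π) = 0.861559 m from the diameter, here below the top edge, so y_c = 6.1 + 0.861559 = 6.96156 m and h_c = 6.96156 × 0.855364 = 5.95467 m.
A = πr²/2 = π × 2.03²/2 = 6.47309 m².
Resultant F = γ·h_c·A = 11.25207 × 5.95467 × 6.47309 = 433.712 kN.
I_c = (π/8 − 8/(9π))·r⁴ = 0.109757 × 2.03⁴ = 1.86387 m⁴.
Centre of pressure: y_p = y_c + I_c/(y_c·A) = 6.96156 + 1.86387/(6.96156 × 6.47309) = 6.96156 + 0.0413616 = 7.00292 m along the plane.
The resultant acts 0.861559 + 0.0413616 = 0.902921 m (along the plate) below the hinge at the top edge, so the moment about the hinge is M = F × 0.902921 = 433.712 × 0.902921 = 391.608 kN·m.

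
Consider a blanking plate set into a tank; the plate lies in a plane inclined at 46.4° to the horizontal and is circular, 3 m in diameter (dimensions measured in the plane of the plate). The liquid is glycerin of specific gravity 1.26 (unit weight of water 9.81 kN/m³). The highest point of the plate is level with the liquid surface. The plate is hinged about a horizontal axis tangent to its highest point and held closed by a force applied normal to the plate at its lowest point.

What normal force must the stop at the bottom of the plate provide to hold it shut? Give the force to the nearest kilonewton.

P ≈ 59 kN

γ = 1.26 × 9.81 = 12.3606 kN/m³.
Let θ = 46.4° be the plate's angle to the horizontal; measure y along the incline from where the plane meets the free surface. Vertical depth h = y·sinθ with sinθ = 0.724172.
The centroid is at the centre, 1.5 m below the top of the plate, so y_c = 1.5 m and h_c = 1.5 × 0.724172 = 1.08626 m.
A = π(1.5)² = 7.06858 m².
Resultant F = γ·h_c·A = 12.3606 × 1.08626 × 7.06858 = 94.9086 kN.
I_c = πr⁴/4 = π × 1.5⁴/4 = 3.97608 m⁴.
Centre of pressure: y_p = y_c + I_c/(y_c·A) = 1.5 + 3.97608/(1.5 × 7.06858) = 1.5 + 0.375 = 1.875 m along the plane.
The resultant acts 1.5 + 0.375 = 1.875 m (along the plate) below the hinge at the top edge, so the moment about the hinge is M = F × 1.875 = 94.9086 × 1.875 = 177.954 kN·m.
A normal force at the bottom, 3 m from the hinge, must supply this moment: P = 177.954/3 = 59.318 kN.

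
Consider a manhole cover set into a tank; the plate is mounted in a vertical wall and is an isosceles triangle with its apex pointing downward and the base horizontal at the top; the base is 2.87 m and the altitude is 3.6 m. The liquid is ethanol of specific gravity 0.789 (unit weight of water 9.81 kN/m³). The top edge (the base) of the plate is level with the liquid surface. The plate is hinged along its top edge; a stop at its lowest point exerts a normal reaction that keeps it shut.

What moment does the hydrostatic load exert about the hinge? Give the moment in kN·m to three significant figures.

M ≈ 86.4 kN·m

γ = 0.789 × 9.81 = 7.74009 kN/m³.
With the apex down, the centroid sits h/3 = 3.6/3 = 1.2 m below the base (the top edge), so the centroid depth is h_c = 1.2 m.
A = ½ × 2.87 × 3.6 = 5.166 m².
Resultant F = γ·h_c·A = 7.74009 × 1.2 × 5.166 = 47.9824 kN.
I_c = b·h³/36 = 2.87 × 3.6³/36 = 3.71952 m⁴.
Centre of pressure: y_p = y_c + I_c/(y_c·A) = 1.2 + 3.71952/(1.2 × 5.166) = 1.2 + 0.6 = 1.8 m along the plane.
The resultant acts 1.2 + 0.6 = 1.8 m (along the plate) below the hinge at the top edge, so the moment about the hinge is M = F × 1.8 = 47.9824 × 1.8 = 86.3683 kN·m.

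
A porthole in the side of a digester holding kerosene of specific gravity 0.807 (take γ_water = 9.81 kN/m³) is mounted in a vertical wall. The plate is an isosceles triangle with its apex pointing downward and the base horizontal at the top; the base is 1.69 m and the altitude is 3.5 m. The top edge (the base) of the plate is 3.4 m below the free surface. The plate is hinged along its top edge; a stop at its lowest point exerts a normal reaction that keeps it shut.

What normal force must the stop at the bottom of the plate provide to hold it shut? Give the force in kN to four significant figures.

γ = 0.807 × 9.81 = 7.91667 kN/m³.
With the apex down, the centroid sits h/3 = 3.5/3 = 1.16667 m below the base (the top edge), so the centroid depth is h_c = 3.4 + 1.16667 = 4.56667 m.
A = ½ × 1.69 × 3.5 = 2.9575 m².
Resultant F = γ·h_c·A = 7.91667 × 4.56667 × 2.9575 = 106.922 kN.
I_c = b·h³/36 = 1.69 × 3.5³/36 = 2.01274 m⁴.
Centre of pressure: y_p = y_c + I_c/(y_c·A) = 4.56667 + 2.01274/(4.56667 × 2.9575) = 4.56667 + 0.149026 = 4.7157 m along the plane.
The resultant acts 1.16667 + 0.149026 = 1.3157 m (along the plate) below the hinge at the top edge, so the moment about the hinge is M = F × 1.3157 = 106.922 × 1.3157 = 140.677 kN·m.
A normal force at the bottom, 3.5 m from the hinge, must supply this moment: P = 140.677/3.5 = 40.1934 kN.

P ≈ 40.19 kN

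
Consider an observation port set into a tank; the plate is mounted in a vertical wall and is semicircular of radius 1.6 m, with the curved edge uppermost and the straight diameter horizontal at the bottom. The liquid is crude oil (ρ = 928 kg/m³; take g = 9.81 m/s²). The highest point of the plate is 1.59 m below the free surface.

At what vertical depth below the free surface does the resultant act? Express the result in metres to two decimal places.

γ = ρg = 928 × 9.81 / 1000 = 9.10368 kN/m³.
The centroid lies 4r/(3π) = 0.679061 m above the diameter, so r − 4r/(3π) = 1.6 − 0.679061 = 0.920939 m below the topmost point, so the centroid depth is h_c = 1.59 + 0.920939 = 2.51094 m.
A = πr²/2 = π × 1.6²/2 = 4.02124 m².
Resultant F = γ·h_c·A = 9.10368 × 2.51094 × 4.02124 = 91.9207 kN.
I_c = (π/8 − 8/(9π))·r⁴ = 0.109757 × 1.6⁴ = 0.719303 m⁴.
Centre of pressure: y_p = y_c + I_c/(y_c·A) = 2.51094 + 0.719303/(2.51094 × 4.02124) = 2.51094 + 0.0712386 = 2.58218 m along the plane.

h_p = 2.58 m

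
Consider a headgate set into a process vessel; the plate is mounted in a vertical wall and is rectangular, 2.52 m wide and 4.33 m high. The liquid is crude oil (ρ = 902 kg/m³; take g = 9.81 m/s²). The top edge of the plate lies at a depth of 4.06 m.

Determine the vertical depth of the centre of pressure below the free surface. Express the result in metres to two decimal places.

γ = ρg = 902 × 9.81 / 1000 = 8.84862 kN/m³.
The centroid lies 4.33/2 = 2.165 m below the top edge, so the centroid depth is h_c = 4.06 + 2.165 = 6.225 m.
A = 2.52 × 4.33 = 10.9116 m².
Resultant F = γ·h_c·A = 8.84862 × 6.225 × 10.9116 = 601.04 kN.
I_c = b·h³/12 = 2.52 × 4.33³/12 = 17.0484 m⁴.
Centre of pressure: y_p = y_c + I_c/(y_c·A) = 6.225 + 17.0484/(6.225 × 10.9116) = 6.225 + 0.25099 = 6.47599 m along the plane.

h_p = 6.48 m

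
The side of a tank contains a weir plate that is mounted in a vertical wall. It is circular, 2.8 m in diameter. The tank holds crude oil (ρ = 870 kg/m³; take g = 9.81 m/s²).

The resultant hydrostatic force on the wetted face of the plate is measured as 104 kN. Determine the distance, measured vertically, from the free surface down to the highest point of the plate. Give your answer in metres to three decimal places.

d_top ≈ 0.579 m

γ = ρg = 870 × 9.81 / 1000 = 8.5347 kN/m³.
A = π(1.4)² = 6.15752 m².
From F = γ·h_c·A, the centroid depth is h_c = 104/(8.5347 × 6.15752) = 1.97897 m.
The centroid is at the centre, 1.4 m below the top of the plate, so the highest point sits at h_top = 1.97897 − 1.4 = 0.57897 m below the surface.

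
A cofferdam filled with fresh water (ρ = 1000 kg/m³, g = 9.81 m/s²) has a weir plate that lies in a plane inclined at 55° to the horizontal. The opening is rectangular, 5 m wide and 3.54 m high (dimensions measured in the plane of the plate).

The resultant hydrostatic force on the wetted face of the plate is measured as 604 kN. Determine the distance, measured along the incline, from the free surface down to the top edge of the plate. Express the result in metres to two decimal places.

y_top ≈ 2.48 m

γ = ρg = 1000 × 9.81 = 9810 N/m³ = 9.81 kN/m³.
A = 5 × 3.54 = 17.7 m².
From F = γ·h_c·A, the centroid depth is h_c = 604/(9.81 × 17.7) = 3.47852 m.
Let θ = 55° be the plate's angle to the horizontal; measure y along the incline from where the plane meets the free surface. Vertical depth h = y·sinθ with sinθ = 0.819152.
Along the incline, y_c = h_c/sinθ = 3.47852/0.819152 = 4.24649 m.
The centroid lies 3.54/2 = 1.77 m below the top edge, so the top edge sits at y_top = 4.24649 − 1.77 = 2.47649 m along the incline.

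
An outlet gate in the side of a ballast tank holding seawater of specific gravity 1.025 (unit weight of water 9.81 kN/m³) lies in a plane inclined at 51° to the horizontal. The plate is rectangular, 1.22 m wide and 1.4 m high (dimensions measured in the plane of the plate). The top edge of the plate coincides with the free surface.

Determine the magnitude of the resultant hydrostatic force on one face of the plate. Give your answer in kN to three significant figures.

γ = 1.025 × 9.81 = 10.05525 kN/m³.
Let θ = 51° be the plate's angle to the horizontal; measure y along the incline from where the plane meets the free surface. Vertical depth h = y·sinθ with sinθ = 0.777146.
The centroid lies 1.4/2 = 0.7 m below the top edge, so y_c = 0.7 m and h_c = 0.7 × 0.777146 = 0.544002 m.
A = 1.22 × 1.4 = 1.708 m².
Resultant F = γ·h_c·A = 10.05525 × 0.544002 × 1.708 = 9.34289 kN.

F ≈ 9.34 kN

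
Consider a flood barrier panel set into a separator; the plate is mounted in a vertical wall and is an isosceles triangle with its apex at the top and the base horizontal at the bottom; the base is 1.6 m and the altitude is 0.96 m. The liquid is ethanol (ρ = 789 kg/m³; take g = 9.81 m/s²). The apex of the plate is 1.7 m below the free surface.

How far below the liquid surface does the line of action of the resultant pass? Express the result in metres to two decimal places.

h_p = 2.36 m

γ = ρg = 789 × 9.81 / 1000 = 7.74009 kN/m³.
With the apex up, the centroid sits 2h/3 = 2 × 0.96/3 = 0.64 m below the apex, so the centroid depth is h_c = 1.7 + 0.64 = 2.34 m.
A = ½ × 1.6 × 0.96 = 0.768 m².
Resultant F = γ·h_c·A = 7.74009 × 2.34 × 0.768 = 13.9099 kN.
I_c = b·h³/36 = 1.6 × 0.96³/36 = 0.0393216 m⁴.
Centre of pressure: y_p = y_c + I_c/(y_c·A) = 2.34 + 0.0393216/(2.34 × 0.768) = 2.34 + 0.0218803 = 2.36188 m along the plane.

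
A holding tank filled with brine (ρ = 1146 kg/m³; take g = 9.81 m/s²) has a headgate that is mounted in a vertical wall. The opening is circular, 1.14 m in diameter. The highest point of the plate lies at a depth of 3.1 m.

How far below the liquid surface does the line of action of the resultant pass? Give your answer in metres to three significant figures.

h_p = 3.69 m

γ = ρg = 1146 × 9.81 / 1000 = 11.24226 kN/m³.
The centroid is at the centre, 0.57 m below the top of the plate, so the centroid depth is h_c = 3.1 + 0.57 = 3.67 m.
A = π(0.57)² = 1.0207 m².
Resultant F = γ·h_c·A = 11.24226 × 3.67 × 1.0207 = 42.1132 kN.
I_c = πr⁴/4 = π × 0.57⁴/4 = 0.0829066 m⁴.
Centre of pressure: y_p = y_c + I_c/(y_c·A) = 3.67 + 0.0829066/(3.67 × 1.0207) = 3.67 + 0.0221322 = 3.69213 m along the plane.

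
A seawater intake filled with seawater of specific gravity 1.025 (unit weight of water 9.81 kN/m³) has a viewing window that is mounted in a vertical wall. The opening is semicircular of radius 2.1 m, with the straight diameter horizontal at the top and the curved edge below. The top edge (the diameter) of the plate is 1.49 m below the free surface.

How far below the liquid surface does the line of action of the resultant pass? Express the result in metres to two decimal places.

γ = 1.025 × 9.81 = 10.05525 kN/m³.
The centroid of a semicircle lies 4r/(3π) = 0.891268 m from the diameter, here below the top edge, so the centroid depth is h_c = 1.49 + 0.891268 = 2.38127 m.
A = πr²/2 = π × 2.1²/2 = 6.92721 m².
Resultant F = γ·h_c·A = 10.05525 × 2.38127 × 6.92721 = 165.867 kN.
I_c = (π/8 − 8/(9π))·r⁴ = 0.109757 × 2.1⁴ = 2.13457 m⁴.
Centre of pressure: y_p = y_c + I_c/(y_c·A) = 2.38127 + 2.13457/(2.38127 × 6.92721) = 2.38127 + 0.129403 = 2.51067 m along the plane.

h_p = 2.51 m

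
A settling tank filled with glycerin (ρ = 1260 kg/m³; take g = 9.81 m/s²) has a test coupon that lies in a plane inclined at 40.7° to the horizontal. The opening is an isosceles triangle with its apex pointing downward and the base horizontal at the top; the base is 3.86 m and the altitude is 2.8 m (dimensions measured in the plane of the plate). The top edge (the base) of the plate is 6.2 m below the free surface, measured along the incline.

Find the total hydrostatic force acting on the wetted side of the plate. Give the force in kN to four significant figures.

γ = ρg = 1260 × 9.81 / 1000 = 12.3606 kN/m³.
Let θ = 40.7° be the plate's angle to the horizontal; measure y along the incline from where the plane meets the free surface. Vertical depth h = y·sinθ with sinθ = 0.652098.
With the apex down, the centroid sits h/3 = 2.8/3 = 0.933333 m below the base (the top edge), so y_c = 6.2 + 0.933333 = 7.13333 m and h_c = 7.13333 × 0.652098 = 4.65163 m.
A = ½ × 3.86 × 2.8 = 5.404 m².
Resultant F = γ·h_c·A = 12.3606 × 4.65163 × 5.404 = 310.713 kN.

F ≈ 310.7 kN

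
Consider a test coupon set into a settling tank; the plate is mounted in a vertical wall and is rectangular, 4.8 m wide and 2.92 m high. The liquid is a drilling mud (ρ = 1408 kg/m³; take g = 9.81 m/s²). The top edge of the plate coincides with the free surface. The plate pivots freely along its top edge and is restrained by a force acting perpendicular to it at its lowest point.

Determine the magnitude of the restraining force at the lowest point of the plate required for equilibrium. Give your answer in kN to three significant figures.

P ≈ 188 kN

γ = ρg = 1408 × 9.81 / 1000 = 13.81248 kN/m³.
The centroid lies 2.92/2 = 1.46 m below the top edge, so the centroid depth is h_c = 1.46 m.
A = 4.8 × 2.92 = 14.016 m².
Resultant F = γ·h_c·A = 13.81248 × 1.46 × 14.016 = 282.65 kN.
I_c = b·h³/12 = 4.8 × 2.92³/12 = 9.95884 m⁴.
Centre of pressure: y_p = y_c + I_c/(y_c·A) = 1.46 + 9.95884/(1.46 × 14.016) = 1.46 + 0.486667 = 1.94667 m along the plane.
The resultant acts 1.46 + 0.486667 = 1.94667 m (along the plate) below the hinge at the top edge, so the moment about the hinge is M = F × 1.94667 = 282.65 × 1.94667 = 550.226 kN·m.
A normal force at the bottom, 2.92 m from the hinge, must supply this moment: P = 550.226/2.92 = 188.434 kN.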